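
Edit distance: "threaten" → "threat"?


Word 1: "threaten" (length 8)
Word 2: "threat" (length 6)
One optimal edit sequence (insert/delete/substitute each cost 1):
  1. keep 't'
  2. keep 'h'
  3. keep 'r'
  4. keep 'e'
  5. keep 'a'
  6. keep 't'
  7. delete 'e'  (+1)
  8. delete 'n'  (+1)
Total edit operations: 2
Edit distance = 2


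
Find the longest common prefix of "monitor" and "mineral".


Word 1: "monitor"
Word 2: "mineral"
Comparing from start:
  Pos 0: 'm' == 'm'
  Pos 1: 'o' != 'i' (stop)
LCP = "m" (length 1)


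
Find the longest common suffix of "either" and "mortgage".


Word 1: "either"
Word 2: "mortgage"
Comparing from end:
  Pos -1: 'r' != 'e' (stop)
LCS = "" (length 0)


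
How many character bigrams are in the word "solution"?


Word: "solution" (length 8)
Number of 2-grams = length - 2 + 1 = 8 - 2 + 1
= 7


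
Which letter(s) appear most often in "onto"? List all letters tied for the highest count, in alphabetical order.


Word: "onto"
Letter counts:
  'n': 1
  'o': 2
  't': 1
Maximum count = 2
Most frequent = 'o' (2 times each)


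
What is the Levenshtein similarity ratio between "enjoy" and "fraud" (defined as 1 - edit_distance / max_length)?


Word 1: "enjoy" (length 5)
Word 2: "fraud" (length 5)
One optimal edit sequence:
  1. substitute 'e' -> 'f'  (+1)
  2. substitute 'n' -> 'r'  (+1)
  3. substitute 'j' -> 'a'  (+1)
  4. substitute 'o' -> 'u'  (+1)
  5. substitute 'y' -> 'd'  (+1)
Edit distance = 5
Max length = max(5, 5) = 5
Similarity = 1 - 5/5
= 0.0000


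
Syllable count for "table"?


Word: "table"
Syllable breakdown: ta-ble
Counting: 2 parts
= 2 syllables


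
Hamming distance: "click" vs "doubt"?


Comparing character by character (same length = 5):
  Pos 0: 'c' vs 'd' !=
  Pos 1: 'l' vs 'o' !=
  Pos 2: 'i' vs 'u' !=
  Pos 3: 'c' vs 'b' !=
  Pos 4: 'k' vs 't' !=
Hamming distance = 5


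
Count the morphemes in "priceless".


Word: "priceless"
Morphemes: price | -less
Each morpheme carries meaning
= 2 morphemes


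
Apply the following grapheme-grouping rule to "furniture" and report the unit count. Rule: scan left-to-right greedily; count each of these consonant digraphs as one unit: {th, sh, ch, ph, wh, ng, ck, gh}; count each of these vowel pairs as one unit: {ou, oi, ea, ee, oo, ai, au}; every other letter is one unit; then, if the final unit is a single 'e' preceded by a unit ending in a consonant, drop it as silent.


Word: "furniture" (9 letters)
Left-to-right scan:
  1. 'f' (letter)
  2. 'u' (letter)
  3. 'r' (letter)
  4. 'n' (letter)
  5. 'i' (letter)
  6. 't' (letter)
  7. 'u' (letter)
  8. 'r' (letter)
  9. 'e' (letter)
Units from scan: 9
Final unit is 'e' after a consonant -> drop as silent (-1)
Sound units = 8 units


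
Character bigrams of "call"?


Word: "call" (length 4)
Number of bigrams = 4 - 2 + 1 = 3
  Position 0: "ca"
  Position 1: "al"
  Position 2: "ll"
Bigrams = "ca", "al", "ll"


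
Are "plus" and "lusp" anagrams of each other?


Word 1: "plus" → sorted: lpsu
Word 2: "lusp" → sorted: lpsu
Same letters? lpsu == lpsu
Anagram = Yes


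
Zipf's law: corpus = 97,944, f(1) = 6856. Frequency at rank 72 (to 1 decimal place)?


Zipf's law: f(r) = f(1) / r
f(1) = 6856
f(72) = 6856 / 72
= 95.2 occurrences


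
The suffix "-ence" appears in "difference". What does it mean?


Suffix: -ence
Example: difference = differ + -ence
Meaning = state of


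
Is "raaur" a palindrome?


Word: "raaur"
Reversed: "ruaar"
Forward == Backward? raaur != ruaar
Palindrome = No


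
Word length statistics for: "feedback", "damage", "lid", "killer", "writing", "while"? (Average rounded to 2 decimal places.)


Lengths: "feedback"=8, "damage"=6, "lid"=3, "killer"=6, "writing"=7, "while"=5
Sum = 35, Count = 6
Average = 35/6 = 5.83
= avg=5.83, min=3, max=8


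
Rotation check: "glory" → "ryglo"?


Word: "glory", Candidate: "ryglo"
Method: check if candidate is substring of word+word
"gloryglory" contains "ryglo"? Yes
Is rotation = Yes


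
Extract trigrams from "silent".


Word: "silent" (length 6)
Number of trigrams = 6 - 3 + 1 = 4
  Position 0: "sil"
  Position 1: "ile"
  Position 2: "len"
  Position 3: "ent"
Trigrams = "sil", "ile", "len", "ent"


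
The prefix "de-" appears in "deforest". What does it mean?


Prefix: de-
As in: deforest -> de- + forest
Meaning = remove / reverse


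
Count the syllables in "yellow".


Word: "yellow"
Syllable breakdown: yel / low
Counting: 2 parts
= 2 syllables


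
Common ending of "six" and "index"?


Word 1: "six"
Word 2: "index"
Comparing from end:
  Pos -1: 'x' == 'x'
  Pos -2: 'i' != 'e' (stop)
LCS = "x" (length 1)


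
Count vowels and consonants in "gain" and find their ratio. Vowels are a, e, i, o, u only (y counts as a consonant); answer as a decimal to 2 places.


Word: "gain"
Vowels (a,e,i,o,u): 2
Consonants: 2
Ratio = 2/2
= 1.00


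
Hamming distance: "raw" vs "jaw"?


Comparing character by character (same length = 3):
  Pos 0: 'r' vs 'j' !=
  Pos 1: 'a' vs 'a' =
  Pos 2: 'w' vs 'w' =
Hamming distance = 1


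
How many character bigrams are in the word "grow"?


Word: "grow" (length 4)
Number of 2-grams = length - 2 + 1 = 4 - 2 + 1
= 3


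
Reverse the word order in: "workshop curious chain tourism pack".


Original: "workshop curious chain tourism pack"
Words (1..n): workshop | curious | chain | tourism | pack
Reversed (n..1): pack | tourism | chain | curious | workshop
Result = "pack tourism chain curious workshop"


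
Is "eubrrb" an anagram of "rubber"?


Word 1: "rubber" → sorted: bberru
Word 2: "eubrrb" → sorted: bberru
Same letters? bberru == bberru
Anagram = Yes


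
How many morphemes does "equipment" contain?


Word: "equipment"
Morphemes: equip | -ment
Each morpheme carries meaning
= 2 morphemes


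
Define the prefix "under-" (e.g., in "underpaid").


Prefix: under-
Example: underpaid = under- + paid
Meaning = insufficient


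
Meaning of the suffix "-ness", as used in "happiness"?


Suffix: -ness
Example: happiness (happy + -ness, with a spelling change)
Meaning = state of being


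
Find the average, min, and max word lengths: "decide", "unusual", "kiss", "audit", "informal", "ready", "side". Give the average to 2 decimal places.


Lengths: "decide"=6, "unusual"=7, "kiss"=4, "audit"=5, "informal"=8, "ready"=5, "side"=4
Sum = 39, Count = 7
Average = 39/7 = 5.57
= avg=5.57, min=4, max=8


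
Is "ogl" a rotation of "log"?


Word: "log", Candidate: "ogl"
Method: check if candidate is substring of word+word
"loglog" contains "ogl"? Yes
Is rotation = Yes


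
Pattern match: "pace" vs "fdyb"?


Pattern of "pace": [0, 1, 2, 3]
Pattern of "fdyb": [0, 1, 2, 3]
Patterns match
Same pattern = Yes


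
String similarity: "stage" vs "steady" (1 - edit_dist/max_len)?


Word 1: "stage" (length 5)
Word 2: "steady" (length 6)
One optimal edit sequence:
  1. keep 's'
  2. keep 't'
  3. insert 'e'  (+1)
  4. keep 'a'
  5. substitute 'g' -> 'd'  (+1)
  6. substitute 'e' -> 'y'  (+1)
Edit distance = 3
Max length = max(5, 6) = 6
Similarity = 1 - 3/6
= 0.5000


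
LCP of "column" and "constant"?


Word 1: "column"
Word 2: "constant"
Comparing from start:
  Pos 0: 'c' == 'c'
  Pos 1: 'o' == 'o'
  Pos 2: 'l' != 'n' (stop)
LCP = "co" (length 2)


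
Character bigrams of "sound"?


Word: "sound" (length 5)
Number of bigrams = 5 - 2 + 1 = 4
  Position 0: "so"
  Position 1: "ou"
  Position 2: "un"
  Position 3: "nd"
Bigrams = "so", "ou", "un", "nd"


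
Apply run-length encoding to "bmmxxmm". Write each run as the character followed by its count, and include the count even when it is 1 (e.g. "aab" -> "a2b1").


String: "bmmxxmm"
Scanning for consecutive runs:
  'b' x 1
  'm' x 2
  'x' x 2
  'm' x 2
RLE = "b1m2x2m2"


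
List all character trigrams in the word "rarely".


Word: "rarely" (length 6)
Number of trigrams = 6 - 3 + 1 = 4
  Position 0: "rar"
  Position 1: "are"
  Position 2: "rel"
  Position 3: "ely"
Trigrams = "rar", "are", "rel", "ely"


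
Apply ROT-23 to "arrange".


Word: "arrange"
Shift: 23
Each letter → (letter + shift) mod 26:
  'a' (0) + 23 = 23 → 'x'
  'r' (17) + 23 = 14 → 'o'
  'r' (17) + 23 = 14 → 'o'
  'a' (0) + 23 = 23 → 'x'
  'n' (13) + 23 = 10 → 'k'
  'g' (6) + 23 = 3 → 'd'
  'e' (4) + 23 = 1 → 'b'
Result = "xooxkdb"


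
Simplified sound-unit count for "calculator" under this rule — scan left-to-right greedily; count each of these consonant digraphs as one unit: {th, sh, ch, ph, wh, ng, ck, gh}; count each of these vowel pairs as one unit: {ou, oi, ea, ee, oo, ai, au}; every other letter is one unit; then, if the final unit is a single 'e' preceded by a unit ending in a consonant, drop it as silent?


Word: "calculator" (10 letters)
Left-to-right scan:
  (1) 'c' (letter)
  (2) 'a' (letter)
  (3) 'l' (letter)
  (4) 'c' (letter)
  (5) 'u' (letter)
  (6) 'l' (letter)
  (7) 'a' (letter)
  (8) 't' (letter)
  (9) 'o' (letter)
  (10) 'r' (letter)
Units from scan: 10
Sound units = 10 units


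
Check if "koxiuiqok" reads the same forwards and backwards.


Word: "koxiuiqok"
Reversed: "koqiuixok"
Forward == Backward? koxiuiqok != koqiuixok
Palindrome = No


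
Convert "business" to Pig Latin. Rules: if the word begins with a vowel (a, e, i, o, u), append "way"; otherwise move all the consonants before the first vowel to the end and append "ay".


Word: "business"
Starts with consonant(s) → move to end, add 'ay'
Consonant cluster: "b"
Pig Latin = "usinessbay"


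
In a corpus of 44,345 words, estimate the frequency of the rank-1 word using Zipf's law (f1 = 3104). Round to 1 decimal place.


Zipf's law: f(r) = f(1) / r
f(1) = 3104
f(1) = 3104 / 1
= 3104.0 occurrences


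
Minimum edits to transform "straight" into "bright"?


Word 1: "straight" (length 8)
Word 2: "bright" (length 6)
One optimal edit sequence (insert/delete/substitute each cost 1):
  1. delete 's'  (+1)
  2. substitute 't' -> 'b'  (+1)
  3. keep 'r'
  4. delete 'a'  (+1)
  5. keep 'i'
  6. keep 'g'
  7. keep 'h'
  8. keep 't'
Total edit operations: 3
Edit distance = 3


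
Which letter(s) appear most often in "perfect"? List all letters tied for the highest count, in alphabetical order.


Word: "perfect"
Letter counts:
  'c': 1
  'e': 2
  'f': 1
  'p': 1
  'r': 1
  't': 1
Maximum count = 2
Most frequent = 'e' (2 times each)


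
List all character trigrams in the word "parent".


Word: "parent" (length 6)
Number of trigrams = 6 - 3 + 1 = 4
  Position 0: "par"
  Position 1: "are"
  Position 2: "ren"
  Position 3: "ent"
Trigrams = "par", "are", "ren", "ent"


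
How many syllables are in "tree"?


Word: "tree"
Syllable breakdown: tree
Counting: 1 part
= 1 syllable


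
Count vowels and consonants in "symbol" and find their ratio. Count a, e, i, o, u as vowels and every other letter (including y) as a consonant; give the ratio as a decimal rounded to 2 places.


Word: "symbol"
Vowels (a,e,i,o,u): 1
Consonants: 5
Ratio = 1/5
= 0.20


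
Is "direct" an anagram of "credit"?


Word 1: "credit" → sorted: cdeirt
Word 2: "direct" → sorted: cdeirt
Same letters? cdeirt == cdeirt
Anagram = Yes


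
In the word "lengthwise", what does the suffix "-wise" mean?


Suffix: -wise
Example: lengthwise = length + -wise
Meaning = in the manner of


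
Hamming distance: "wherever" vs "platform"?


Comparing character by character (same length = 8):
  Pos 0: 'w' vs 'p' !=
  Pos 1: 'h' vs 'l' !=
  Pos 2: 'e' vs 'a' !=
  Pos 3: 'r' vs 't' !=
  Pos 4: 'e' vs 'f' !=
  Pos 5: 'v' vs 'o' !=
  Pos 6: 'e' vs 'r' !=
  Pos 7: 'r' vs 'm' !=
Hamming distance = 8


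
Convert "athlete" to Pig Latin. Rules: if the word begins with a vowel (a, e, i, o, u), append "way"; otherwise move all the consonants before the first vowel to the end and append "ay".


Word: "athlete"
Starts with vowel → add 'way'
Pig Latin = "athleteway"


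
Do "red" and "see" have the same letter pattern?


Pattern of "red": [0, 1, 2]
Pattern of "see": [0, 1, 1]
Patterns do not match
Same pattern = No


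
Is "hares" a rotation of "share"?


Word: "share", Candidate: "hares"
Method: check if candidate is substring of word+word
"shareshare" contains "hares"? Yes
Is rotation = Yes


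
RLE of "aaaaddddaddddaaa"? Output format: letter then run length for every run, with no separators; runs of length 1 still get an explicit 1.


String: "aaaaddddaddddaaa"
Scanning for consecutive runs:
  'a' x 4
  'd' x 4
  'a' x 1
  'd' x 4
  'a' x 3
RLE = "a4d4a1d4a3"


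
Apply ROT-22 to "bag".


Word: "bag"
Shift: 22
Each letter → (letter + shift) mod 26:
  'b' (1) + 22 = 23 → 'x'
  'a' (0) + 22 = 22 → 'w'
  'g' (6) + 22 = 2 → 'c'
Result = "xwc"


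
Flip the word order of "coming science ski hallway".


Original: "coming science ski hallway"
Words (1..n): coming | science | ski | hallway
Reversed (n..1): hallway | ski | science | coming
Result = "hallway ski science coming"


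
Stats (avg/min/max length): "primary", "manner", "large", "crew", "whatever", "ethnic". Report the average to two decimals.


Lengths: "primary"=7, "manner"=6, "large"=5, "crew"=4, "whatever"=8, "ethnic"=6
Sum = 36, Count = 6
Average = 36/6 = 6.00
= avg=6.00, min=4, max=8


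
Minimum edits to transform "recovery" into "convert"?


Word 1: "recovery" (length 8)
Word 2: "convert" (length 7)
One optimal edit sequence (insert/delete/substitute each cost 1):
  1. delete 'r'  (+1)
  2. delete 'e'  (+1)
  3. keep 'c'
  4. keep 'o'
  5. insert 'n'  (+1)
  6. keep 'v'
  7. keep 'e'
  8. keep 'r'
  9. substitute 'y' -> 't'  (+1)
Total edit operations: 4
Edit distance = 4


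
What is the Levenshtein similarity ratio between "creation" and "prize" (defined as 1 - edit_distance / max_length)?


Word 1: "creation" (length 8)
Word 2: "prize" (length 5)
One optimal edit sequence:
  1. substitute 'c' -> 'p'  (+1)
  2. keep 'r'
  3. delete 'e'  (+1)
  4. delete 'a'  (+1)
  5. delete 't'  (+1)
  6. keep 'i'
  7. substitute 'o' -> 'z'  (+1)
  8. substitute 'n' -> 'e'  (+1)
Edit distance = 6
Max length = max(8, 5) = 8
Similarity = 1 - 6/8
= 0.2500


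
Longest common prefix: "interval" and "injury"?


Word 1: "interval"
Word 2: "injury"
Comparing from start:
  Pos 0: 'i' == 'i'
  Pos 1: 'n' == 'n'
  Pos 2: 't' != 'j' (stop)
LCP = "in" (length 2)


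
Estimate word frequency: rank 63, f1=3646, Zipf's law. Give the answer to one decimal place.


Zipf's law: f(r) = f(1) / r
f(1) = 3646
f(63) = 3646 / 63
= 57.9 occurrences


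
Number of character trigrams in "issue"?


Word: "issue" (length 5)
Number of 3-grams = length - 3 + 1 = 5 - 3 + 1
= 3


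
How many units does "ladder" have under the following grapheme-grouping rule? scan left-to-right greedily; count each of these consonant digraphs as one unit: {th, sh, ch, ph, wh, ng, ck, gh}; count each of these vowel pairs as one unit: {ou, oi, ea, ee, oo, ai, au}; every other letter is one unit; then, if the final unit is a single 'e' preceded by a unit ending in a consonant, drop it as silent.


Word: "ladder" (6 letters)
Left-to-right scan:
  (1) 'l' (letter)
  (2) 'a' (letter)
  (3) 'd' (letter)
  (4) 'd' (letter)
  (5) 'e' (letter)
  (6) 'r' (letter)
Units from scan: 6
Sound units = 6 units


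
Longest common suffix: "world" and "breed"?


Word 1: "world"
Word 2: "breed"
Comparing from end:
  Pos -1: 'd' == 'd'
  Pos -2: 'l' != 'e' (stop)
LCS = "d" (length 1)


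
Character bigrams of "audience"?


Word: "audience" (length 8)
Number of bigrams = 8 - 2 + 1 = 7
  Position 0: "au"
  Position 1: "ud"
  Position 2: "di"
  Position 3: "ie"
  Position 4: "en"
  Position 5: "nc"
  Position 6: "ce"
Bigrams = "au", "ud", "di", "ie", "en", "nc", "ce"


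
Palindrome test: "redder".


Word: "redder"
Reversed: "redder"
Forward == Backward? redder == redder
Palindrome = Yes


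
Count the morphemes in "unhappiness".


Word: "unhappiness"
Morphemes: un- | happi | -ness
Each morpheme carries meaning
= 3 morphemes


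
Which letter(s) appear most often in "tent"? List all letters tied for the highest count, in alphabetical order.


Word: "tent"
Letter counts:
  'e': 1
  'n': 1
  't': 2
Maximum count = 2
Most frequent = 't' (2 times each)


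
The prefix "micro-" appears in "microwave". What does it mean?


Prefix: micro-
Example: microwave = micro- + wave
Meaning = small


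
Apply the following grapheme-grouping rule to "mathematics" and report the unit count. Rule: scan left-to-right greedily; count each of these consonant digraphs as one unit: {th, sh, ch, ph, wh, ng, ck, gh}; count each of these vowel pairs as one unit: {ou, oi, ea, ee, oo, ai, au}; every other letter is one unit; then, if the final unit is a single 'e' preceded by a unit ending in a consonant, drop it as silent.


Word: "mathematics" (11 letters)
Left-to-right scan:
  [1] 'm' (letter)
  [2] 'a' (letter)
  [3] 'th' (digraph)
  [4] 'e' (letter)
  [5] 'm' (letter)
  [6] 'a' (letter)
  [7] 't' (letter)
  [8] 'i' (letter)
  [9] 'c' (letter)
  [10] 's' (letter)
Units from scan: 10
Sound units = 10 units


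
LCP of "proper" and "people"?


Word 1: "proper"
Word 2: "people"
Comparing from start:
  Pos 0: 'p' == 'p'
  Pos 1: 'r' != 'e' (stop)
LCP = "p" (length 1)


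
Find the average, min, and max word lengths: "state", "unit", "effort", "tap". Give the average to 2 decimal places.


Lengths: "state"=5, "unit"=4, "effort"=6, "tap"=3
Sum = 18, Count = 4
Average = 18/4 = 4.50
= avg=4.50, min=3, max=6


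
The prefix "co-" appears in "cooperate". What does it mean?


Prefix: co-
Example: cooperate (co- + operate)
Meaning = together


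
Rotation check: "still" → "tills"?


Word: "still", Candidate: "tills"
Method: check if candidate is substring of word+word
"stillstill" contains "tills"? Yes
Is rotation = Yes


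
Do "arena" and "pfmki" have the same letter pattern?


Pattern of "arena": [0, 1, 2, 3, 0]
Pattern of "pfmki": [0, 1, 2, 3, 4]
Patterns do not match
Same pattern = No


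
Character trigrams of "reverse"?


Word: "reverse" (length 7)
Number of trigrams = 7 - 3 + 1 = 5
  Position 0: "rev"
  Position 1: "eve"
  Position 2: "ver"
  Position 3: "ers"
  Position 4: "rse"
Trigrams = "rev", "eve", "ver", "ers", "rse"


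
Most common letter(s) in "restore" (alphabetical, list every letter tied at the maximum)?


Word: "restore"
Letter counts:
  'e': 2
  'o': 1
  'r': 2
  's': 1
  't': 1
Maximum count = 2
Most frequent = 'e', 'r' (2 times each)


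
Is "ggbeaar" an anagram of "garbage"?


Word 1: "garbage" → sorted: aabeggr
Word 2: "ggbeaar" → sorted: aabeggr
Same letters? aabeggr == aabeggr
Anagram = Yes


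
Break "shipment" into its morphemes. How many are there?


Word: "shipment"
Morphemes: ship / -ment
Each morpheme carries meaning
= 2 morphemes


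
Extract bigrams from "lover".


Word: "lover" (length 5)
Number of bigrams = 5 - 2 + 1 = 4
  Position 0: "lo"
  Position 1: "ov"
  Position 2: "ve"
  Position 3: "er"
Bigrams = "lo", "ov", "ve", "er"


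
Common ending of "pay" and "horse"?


Word 1: "pay"
Word 2: "horse"
Comparing from end:
  Pos -1: 'y' != 'e' (stop)
LCS = "" (length 0)


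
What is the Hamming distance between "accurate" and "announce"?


Comparing character by character (same length = 8):
  Pos 0: 'a' vs 'a' =
  Pos 1: 'c' vs 'n' !=
  Pos 2: 'c' vs 'n' !=
  Pos 3: 'u' vs 'o' !=
  Pos 4: 'r' vs 'u' !=
  Pos 5: 'a' vs 'n' !=
  Pos 6: 't' vs 'c' !=
  Pos 7: 'e' vs 'e' =
Hamming distance = 6


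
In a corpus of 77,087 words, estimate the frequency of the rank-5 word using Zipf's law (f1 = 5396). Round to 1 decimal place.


Zipf's law: f(r) = f(1) / r
f(1) = 5396
f(5) = 5396 / 5
= 1079.2 occurrences


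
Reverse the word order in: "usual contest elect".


Original: "usual contest elect"
Words (1..n): usual | contest | elect
Reversed (n..1): elect | contest | usual
Result = "elect contest usual"


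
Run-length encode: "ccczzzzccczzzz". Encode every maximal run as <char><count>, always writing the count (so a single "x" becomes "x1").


String: "ccczzzzccczzzz"
Scanning for consecutive runs:
  'c' x 3
  'z' x 4
  'c' x 3
  'z' x 4
RLE = "c3z4c3z4"


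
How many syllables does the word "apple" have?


Word: "apple"
Syllable breakdown: ap-ple
Counting: 2 parts
= 2 syllables


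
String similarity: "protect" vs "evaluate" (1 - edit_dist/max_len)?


Word 1: "protect" (length 7)
Word 2: "evaluate" (length 8)
One optimal edit sequence:
  1. substitute 'p' -> 'e'  (+1)
  2. substitute 'r' -> 'v'  (+1)
  3. substitute 'o' -> 'a'  (+1)
  4. substitute 't' -> 'l'  (+1)
  5. substitute 'e' -> 'u'  (+1)
  6. substitute 'c' -> 'a'  (+1)
  7. keep 't'
  8. insert 'e'  (+1)
Edit distance = 7
Max length = max(7, 8) = 8
Similarity = 1 - 7/8
= 0.1250


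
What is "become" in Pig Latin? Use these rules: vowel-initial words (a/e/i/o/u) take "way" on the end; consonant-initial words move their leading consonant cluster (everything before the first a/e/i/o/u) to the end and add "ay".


Word: "become"
Starts with consonant(s) → move to end, add 'ay'
Consonant cluster: "b"
Pig Latin = "ecomebay"


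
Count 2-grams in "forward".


Word: "forward" (length 7)
Number of 2-grams = length - 2 + 1 = 7 - 2 + 1
= 6


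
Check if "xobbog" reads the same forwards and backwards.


Word: "xobbog"
Reversed: "gobbox"
Forward == Backward? xobbog != gobbox
Palindrome = No


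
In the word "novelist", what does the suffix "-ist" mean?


Suffix: -ist
Example: novelist (novel + -ist)
Meaning = one who practices


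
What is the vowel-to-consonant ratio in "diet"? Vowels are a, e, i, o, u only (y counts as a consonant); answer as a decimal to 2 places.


Word: "diet"
Vowels (a,e,i,o,u): 2
Consonants: 2
Ratio = 2/2
= 1.00


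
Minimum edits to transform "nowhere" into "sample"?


Word 1: "nowhere" (length 7)
Word 2: "sample" (length 6)
One optimal edit sequence (insert/delete/substitute each cost 1):
  1. delete 'n'  (+1)
  2. substitute 'o' -> 's'  (+1)
  3. substitute 'w' -> 'a'  (+1)
  4. substitute 'h' -> 'm'  (+1)
  5. substitute 'e' -> 'p'  (+1)
  6. substitute 'r' -> 'l'  (+1)
  7. keep 'e'
Total edit operations: 6
Edit distance = 6


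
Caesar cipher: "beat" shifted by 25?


Word: "beat"
Shift: 25
Each letter → (letter + shift) mod 26:
  'b' (1) + 25 = 0 → 'a'
  'e' (4) + 25 = 3 → 'd'
  'a' (0) + 25 = 25 → 'z'
  't' (19) + 25 = 18 → 's'
Result = "adzs"


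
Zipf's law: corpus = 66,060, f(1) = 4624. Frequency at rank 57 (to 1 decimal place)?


Zipf's law: f(r) = f(1) / r
f(1) = 4624
f(57) = 4624 / 57
= 81.1 occurrences


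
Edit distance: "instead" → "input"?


Word 1: "instead" (length 7)
Word 2: "input" (length 5)
One optimal edit sequence (insert/delete/substitute each cost 1):
  1. keep 'i'
  2. keep 'n'
  3. delete 's'  (+1)
  4. delete 't'  (+1)
  5. substitute 'e' -> 'p'  (+1)
  6. substitute 'a' -> 'u'  (+1)
  7. substitute 'd' -> 't'  (+1)
Total edit operations: 5
Edit distance = 5


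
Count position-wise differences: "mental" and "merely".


Comparing character by character (same length = 6):
  Pos 0: 'm' vs 'm' =
  Pos 1: 'e' vs 'e' =
  Pos 2: 'n' vs 'r' !=
  Pos 3: 't' vs 'e' !=
  Pos 4: 'a' vs 'l' !=
  Pos 5: 'l' vs 'y' !=
Hamming distance = 4


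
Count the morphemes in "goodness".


Word: "goodness"
Morphemes: good + -ness
Each morpheme carries meaning
= 2 morphemes


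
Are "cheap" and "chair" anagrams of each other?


Word 1: "cheap" → sorted: acehp
Word 2: "chair" → sorted: achir
Same letters? acehp != achir
Anagram = No


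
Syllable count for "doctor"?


Word: "doctor"
Syllable breakdown: doc-tor
Counting: 2 parts
= 2 syllables


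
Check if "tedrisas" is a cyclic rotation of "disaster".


Word: "disaster", Candidate: "tedrisas"
Method: check if candidate is substring of word+word
"disasterdisaster" contains "tedrisas"? No
Is rotation = No


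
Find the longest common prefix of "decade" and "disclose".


Word 1: "decade"
Word 2: "disclose"
Comparing from start:
  Pos 0: 'd' == 'd'
  Pos 1: 'e' != 'i' (stop)
LCP = "d" (length 1)


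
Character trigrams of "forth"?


Word: "forth" (length 5)
Number of trigrams = 5 - 3 + 1 = 3
  Position 0: "for"
  Position 1: "ort"
  Position 2: "rth"
Trigrams = "for", "ort", "rth"


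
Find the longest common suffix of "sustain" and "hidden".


Word 1: "sustain"
Word 2: "hidden"
Comparing from end:
  Pos -1: 'n' == 'n'
  Pos -2: 'i' != 'e' (stop)
LCS = "n" (length 1)


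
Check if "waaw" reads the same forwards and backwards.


Word: "waaw"
Reversed: "waaw"
Forward == Backward? waaw == waaw
Palindrome = Yes


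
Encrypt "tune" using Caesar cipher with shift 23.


Word: "tune"
Shift: 23
Each letter → (letter + shift) mod 26:
  't' (19) + 23 = 16 → 'q'
  'u' (20) + 23 = 17 → 'r'
  'n' (13) + 23 = 10 → 'k'
  'e' (4) + 23 = 1 → 'b'
Result = "qrkb"


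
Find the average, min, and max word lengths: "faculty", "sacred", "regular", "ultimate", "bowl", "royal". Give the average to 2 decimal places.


Lengths: "faculty"=7, "sacred"=6, "regular"=7, "ultimate"=8, "bowl"=4, "royal"=5
Sum = 37, Count = 6
Average = 37/6 = 6.17
= avg=6.17, min=4, max=8


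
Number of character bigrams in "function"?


Word: "function" (length 8)
Number of 2-grams = length - 2 + 1 = 8 - 2 + 1
= 7


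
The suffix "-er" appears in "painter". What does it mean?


Suffix: -er
Example: painter (paint + -er)
Meaning = one who / more


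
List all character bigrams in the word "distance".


Word: "distance" (length 8)
Number of bigrams = 8 - 2 + 1 = 7
  Position 0: "di"
  Position 1: "is"
  Position 2: "st"
  Position 3: "ta"
  Position 4: "an"
  Position 5: "nc"
  Position 6: "ce"
Bigrams = "di", "is", "st", "ta", "an", "nc", "ce"


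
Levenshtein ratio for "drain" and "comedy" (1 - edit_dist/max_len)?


Word 1: "drain" (length 5)
Word 2: "comedy" (length 6)
One optimal edit sequence:
  1. insert 'c'  (+1)
  2. substitute 'd' -> 'o'  (+1)
  3. substitute 'r' -> 'm'  (+1)
  4. substitute 'a' -> 'e'  (+1)
  5. substitute 'i' -> 'd'  (+1)
  6. substitute 'n' -> 'y'  (+1)
Edit distance = 6
Max length = max(5, 6) = 6
Similarity = 1 - 6/6
= 0.0000


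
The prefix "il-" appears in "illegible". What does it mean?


Prefix: il-
Example: illegible (il- + legible)
Meaning = not


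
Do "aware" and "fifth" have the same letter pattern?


Pattern of "aware": [0, 1, 0, 2, 3]
Pattern of "fifth": [0, 1, 0, 2, 3]
Patterns match
Same pattern = Yes


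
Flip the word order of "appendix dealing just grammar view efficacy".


Original: "appendix dealing just grammar view efficacy"
Words (1..n): appendix | dealing | just | grammar | view | efficacy
Reversed (n..1): efficacy | view | grammar | just | dealing | appendix
Result = "efficacy view grammar just dealing appendix"


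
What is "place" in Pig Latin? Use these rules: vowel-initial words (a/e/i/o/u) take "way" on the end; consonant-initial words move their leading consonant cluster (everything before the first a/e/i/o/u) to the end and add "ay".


Word: "place"
Starts with consonant(s) → move to end, add 'ay'
Consonant cluster: "pl"
Pig Latin = "aceplay"


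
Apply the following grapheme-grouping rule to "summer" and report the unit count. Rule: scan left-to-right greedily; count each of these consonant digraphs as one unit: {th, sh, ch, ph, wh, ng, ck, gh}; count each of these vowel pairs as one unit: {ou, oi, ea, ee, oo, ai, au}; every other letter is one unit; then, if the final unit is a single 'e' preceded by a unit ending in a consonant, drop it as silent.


Word: "summer" (6 letters)
Left-to-right scan:
  1. 's' (letter)
  2. 'u' (letter)
  3. 'm' (letter)
  4. 'm' (letter)
  5. 'e' (letter)
  6. 'r' (letter)
Units from scan: 6
Sound units = 6 units


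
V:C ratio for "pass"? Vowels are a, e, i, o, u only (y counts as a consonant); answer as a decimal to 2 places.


Word: "pass"
Vowels (a,e,i,o,u): 1
Consonants: 3
Ratio = 1/3
= 0.33


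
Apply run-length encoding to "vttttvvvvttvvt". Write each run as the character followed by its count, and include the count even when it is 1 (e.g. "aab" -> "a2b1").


String: "vttttvvvvttvvt"
Scanning for consecutive runs:
  'v' x 1
  't' x 4
  'v' x 4
  't' x 2
  'v' x 2
  't' x 1
RLE = "v1t4v4t2v2t1"


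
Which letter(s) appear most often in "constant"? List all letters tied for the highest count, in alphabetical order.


Word: "constant"
Letter counts:
  'a': 1
  'c': 1
  'n': 2
  'o': 1
  's': 1
  't': 2
Maximum count = 2
Most frequent = 'n', 't' (2 times each)


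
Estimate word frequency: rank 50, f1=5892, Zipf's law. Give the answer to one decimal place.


Zipf's law: f(r) = f(1) / r
f(1) = 5892
f(50) = 5892 / 50
= 117.8 occurrences


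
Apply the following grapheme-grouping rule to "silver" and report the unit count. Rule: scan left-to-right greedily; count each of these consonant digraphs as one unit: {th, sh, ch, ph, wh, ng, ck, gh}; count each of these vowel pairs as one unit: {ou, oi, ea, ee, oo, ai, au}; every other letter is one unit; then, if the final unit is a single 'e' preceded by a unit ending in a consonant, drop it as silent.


Word: "silver" (6 letters)
Left-to-right scan:
  [1] 's' (letter)
  [2] 'i' (letter)
  [3] 'l' (letter)
  [4] 'v' (letter)
  [5] 'e' (letter)
  [6] 'r' (letter)
Units from scan: 6
Sound units = 6 units


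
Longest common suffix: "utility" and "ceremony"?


Word 1: "utility"
Word 2: "ceremony"
Comparing from end:
  Pos -1: 'y' == 'y'
  Pos -2: 't' != 'n' (stop)
LCS = "y" (length 1)


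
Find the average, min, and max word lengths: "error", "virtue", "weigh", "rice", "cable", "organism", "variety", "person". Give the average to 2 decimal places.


Lengths: "error"=5, "virtue"=6, "weigh"=5, "rice"=4, "cable"=5, "organism"=8, "variety"=7, "person"=6
Sum = 46, Count = 8
Average = 46/8 = 5.75
= avg=5.75, min=4, max=8


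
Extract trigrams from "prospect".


Word: "prospect" (length 8)
Number of trigrams = 8 - 3 + 1 = 6
  Position 0: "pro"
  Position 1: "ros"
  Position 2: "osp"
  Position 3: "spe"
  Position 4: "pec"
  Position 5: "ect"
Trigrams = "pro", "ros", "osp", "spe", "pec", "ect"


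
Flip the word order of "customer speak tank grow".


Original: "customer speak tank grow"
Words (1..n): customer | speak | tank | grow
Reversed (n..1): grow | tank | speak | customer
Result = "grow tank speak customer"


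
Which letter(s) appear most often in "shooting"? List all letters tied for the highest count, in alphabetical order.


Word: "shooting"
Letter counts:
  'g': 1
  'h': 1
  'i': 1
  'n': 1
  'o': 2
  's': 1
  't': 1
Maximum count = 2
Most frequent = 'o' (2 times each)


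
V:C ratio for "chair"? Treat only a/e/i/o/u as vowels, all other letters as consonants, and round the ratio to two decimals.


Word: "chair"
Vowels (a,e,i,o,u): 2
Consonants: 3
Ratio = 2/3
= 0.67


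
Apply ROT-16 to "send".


Word: "send"
Shift: 16
Each letter → (letter + shift) mod 26:
  's' (18) + 16 = 8 → 'i'
  'e' (4) + 16 = 20 → 'u'
  'n' (13) + 16 = 3 → 'd'
  'd' (3) + 16 = 19 → 't'
Result = "iudt"


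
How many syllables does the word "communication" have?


Word: "communication"
Syllable breakdown: com · mu · ni · ca · tion
Counting: 5 parts
= 5 syllables


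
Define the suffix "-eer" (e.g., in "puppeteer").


Suffix: -eer
As in: puppeteer -> puppet + -eer
Meaning = one who is concerned with


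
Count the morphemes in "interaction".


Word: "interaction"
Morphemes: inter- + act + -ion
Each morpheme carries meaning
= 3 morphemes


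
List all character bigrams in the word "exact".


Word: "exact" (length 5)
Number of bigrams = 5 - 2 + 1 = 4
  Position 0: "ex"
  Position 1: "xa"
  Position 2: "ac"
  Position 3: "ct"
Bigrams = "ex", "xa", "ac", "ct"


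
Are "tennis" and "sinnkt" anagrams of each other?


Word 1: "tennis" → sorted: einnst
Word 2: "sinnkt" → sorted: iknnst
Same letters? einnst != iknnst
Anagram = No


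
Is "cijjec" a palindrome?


Word: "cijjec"
Reversed: "cejjic"
Forward == Backward? cijjec != cejjic
Palindrome = No


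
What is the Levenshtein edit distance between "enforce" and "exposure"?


Word 1: "enforce" (length 7)
Word 2: "exposure" (length 8)
One optimal edit sequence (insert/delete/substitute each cost 1):
  1. keep 'e'
  2. substitute 'n' -> 'x'  (+1)
  3. substitute 'f' -> 'p'  (+1)
  4. keep 'o'
  5. insert 's'  (+1)
  6. substitute 'r' -> 'u'  (+1)
  7. substitute 'c' -> 'r'  (+1)
  8. keep 'e'
Total edit operations: 5
Edit distance = 5


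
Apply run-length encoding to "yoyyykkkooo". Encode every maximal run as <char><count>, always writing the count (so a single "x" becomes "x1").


String: "yoyyykkkooo"
Scanning for consecutive runs:
  'y' x 1
  'o' x 1
  'y' x 3
  'k' x 3
  'o' x 3
RLE = "y1o1y3k3o3"


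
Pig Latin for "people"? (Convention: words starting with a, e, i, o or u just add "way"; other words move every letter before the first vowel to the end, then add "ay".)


Word: "people"
Starts with consonant(s) → move to end, add 'ay'
Consonant cluster: "p"
Pig Latin = "eoplepay"


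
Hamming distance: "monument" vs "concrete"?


Comparing character by character (same length = 8):
  Pos 0: 'm' vs 'c' !=
  Pos 1: 'o' vs 'o' =
  Pos 2: 'n' vs 'n' =
  Pos 3: 'u' vs 'c' !=
  Pos 4: 'm' vs 'r' !=
  Pos 5: 'e' vs 'e' =
  Pos 6: 'n' vs 't' !=
  Pos 7: 't' vs 'e' !=
Hamming distance = 5


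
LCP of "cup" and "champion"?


Word 1: "cup"
Word 2: "champion"
Comparing from start:
  Pos 0: 'c' == 'c'
  Pos 1: 'u' != 'h' (stop)
LCP = "c" (length 1)


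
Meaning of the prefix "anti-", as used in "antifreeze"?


Prefix: anti-
As in: antifreeze -> anti- + freeze
Meaning = against


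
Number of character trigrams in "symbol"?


Word: "symbol" (length 6)
Number of 3-grams = length - 3 + 1 = 6 - 3 + 1
= 4


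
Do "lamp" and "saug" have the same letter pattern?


Pattern of "lamp": [0, 1, 2, 3]
Pattern of "saug": [0, 1, 2, 3]
Patterns match
Same pattern = Yes


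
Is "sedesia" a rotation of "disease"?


Word: "disease", Candidate: "sedesia"
Method: check if candidate is substring of word+word
"diseasedisease" contains "sedesia"? No
Is rotation = No


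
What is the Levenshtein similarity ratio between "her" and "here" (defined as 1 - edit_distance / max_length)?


Word 1: "her" (length 3)
Word 2: "here" (length 4)
One optimal edit sequence:
  1. keep 'h'
  2. keep 'e'
  3. keep 'r'
  4. insert 'e'  (+1)
Edit distance = 1
Max length = max(3, 4) = 4
Similarity = 1 - 1/4
= 0.7500


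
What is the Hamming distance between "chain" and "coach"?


Comparing character by character (same length = 5):
  Pos 0: 'c' vs 'c' =
  Pos 1: 'h' vs 'o' !=
  Pos 2: 'a' vs 'a' =
  Pos 3: 'i' vs 'c' !=
  Pos 4: 'n' vs 'h' !=
Hamming distance = 3


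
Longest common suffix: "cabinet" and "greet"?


Word 1: "cabinet"
Word 2: "greet"
Comparing from end:
  Pos -1: 't' == 't'
  Pos -2: 'e' == 'e'
  Pos -3: 'n' != 'e' (stop)
LCS = "et" (length 2)


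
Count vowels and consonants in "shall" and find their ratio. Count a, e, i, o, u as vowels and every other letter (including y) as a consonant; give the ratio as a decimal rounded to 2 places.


Word: "shall"
Vowels (a,e,i,o,u): 1
Consonants: 4
Ratio = 1/4
= 0.25


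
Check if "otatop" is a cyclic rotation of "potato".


Word: "potato", Candidate: "otatop"
Method: check if candidate is substring of word+word
"potatopotato" contains "otatop"? Yes
Is rotation = Yes


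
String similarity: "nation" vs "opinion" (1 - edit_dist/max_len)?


Word 1: "nation" (length 6)
Word 2: "opinion" (length 7)
One optimal edit sequence:
  1. insert 'o'  (+1)
  2. substitute 'n' -> 'p'  (+1)
  3. substitute 'a' -> 'i'  (+1)
  4. substitute 't' -> 'n'  (+1)
  5. keep 'i'
  6. keep 'o'
  7. keep 'n'
Edit distance = 4
Max length = max(6, 7) = 7
Similarity = 1 - 4/7
= 0.4286


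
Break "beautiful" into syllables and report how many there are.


Word: "beautiful"
Syllable breakdown: beau | ti | ful
Counting: 3 parts
= 3 syllables


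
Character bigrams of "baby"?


Word: "baby" (length 4)
Number of bigrams = 4 - 2 + 1 = 3
  Position 0: "ba"
  Position 1: "ab"
  Position 2: "by"
Bigrams = "ba", "ab", "by"


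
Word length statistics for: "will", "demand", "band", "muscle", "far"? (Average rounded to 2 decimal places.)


Lengths: "will"=4, "demand"=6, "band"=4, "muscle"=6, "far"=3
Sum = 23, Count = 5
Average = 23/5 = 4.60
= avg=4.60, min=3, max=6


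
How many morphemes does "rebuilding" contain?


Word: "rebuilding"
Morphemes: re- | build | -ing
Each morpheme carries meaning
= 3 morphemes


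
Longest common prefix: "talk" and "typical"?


Word 1: "talk"
Word 2: "typical"
Comparing from start:
  Pos 0: 't' == 't'
  Pos 1: 'a' != 'y' (stop)
LCP = "t" (length 1)


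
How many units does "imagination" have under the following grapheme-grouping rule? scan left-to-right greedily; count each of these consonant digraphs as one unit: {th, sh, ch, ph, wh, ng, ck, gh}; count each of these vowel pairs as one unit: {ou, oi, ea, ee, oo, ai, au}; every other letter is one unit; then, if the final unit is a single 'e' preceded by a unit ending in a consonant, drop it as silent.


Word: "imagination" (11 letters)
Left-to-right scan:
  (1) 'i' (letter)
  (2) 'm' (letter)
  (3) 'a' (letter)
  (4) 'g' (letter)
  (5) 'i' (letter)
  (6) 'n' (letter)
  (7) 'a' (letter)
  (8) 't' (letter)
  (9) 'i' (letter)
  (10) 'o' (letter)
  (11) 'n' (letter)
Units from scan: 11
Sound units = 11 units


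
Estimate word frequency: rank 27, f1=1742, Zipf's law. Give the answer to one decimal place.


Zipf's law: f(r) = f(1) / r
f(1) = 1742
f(27) = 1742 / 27
= 64.5 occurrences


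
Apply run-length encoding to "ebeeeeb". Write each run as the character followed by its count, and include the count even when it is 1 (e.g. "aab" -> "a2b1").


String: "ebeeeeb"
Scanning for consecutive runs:
  'e' x 1
  'b' x 1
  'e' x 4
  'b' x 1
RLE = "e1b1e4b1"


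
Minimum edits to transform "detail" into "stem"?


Word 1: "detail" (length 6)
Word 2: "stem" (length 4)
One optimal edit sequence (insert/delete/substitute each cost 1):
  1. delete 'd'  (+1)
  2. substitute 'e' -> 's'  (+1)
  3. keep 't'
  4. delete 'a'  (+1)
  5. substitute 'i' -> 'e'  (+1)
  6. substitute 'l' -> 'm'  (+1)
Total edit operations: 5
Edit distance = 5


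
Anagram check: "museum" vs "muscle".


Word 1: "museum" → sorted: emmsuu
Word 2: "muscle" → sorted: celmsu
Same letters? emmsuu != celmsu
Anagram = No


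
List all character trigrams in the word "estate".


Word: "estate" (length 6)
Number of trigrams = 6 - 3 + 1 = 4
  Position 0: "est"
  Position 1: "sta"
  Position 2: "tat"
  Position 3: "ate"
Trigrams = "est", "sta", "tat", "ate"


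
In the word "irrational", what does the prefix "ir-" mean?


Prefix: ir-
Example: irrational (ir- + rational)
Meaning = not


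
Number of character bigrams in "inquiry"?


Word: "inquiry" (length 7)
Number of 2-grams = length - 2 + 1 = 7 - 2 + 1
= 6


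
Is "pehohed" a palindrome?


Word: "pehohed"
Reversed: "dehohep"
Forward == Backward? pehohed != dehohep
Palindrome = No


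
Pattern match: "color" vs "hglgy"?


Pattern of "color": [0, 1, 2, 1, 3]
Pattern of "hglgy": [0, 1, 2, 1, 3]
Patterns match
Same pattern = Yes


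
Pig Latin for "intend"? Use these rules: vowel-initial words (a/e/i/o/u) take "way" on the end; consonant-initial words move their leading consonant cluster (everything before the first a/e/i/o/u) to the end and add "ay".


Word: "intend"
Starts with vowel → add 'way'
Pig Latin = "intendway"
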